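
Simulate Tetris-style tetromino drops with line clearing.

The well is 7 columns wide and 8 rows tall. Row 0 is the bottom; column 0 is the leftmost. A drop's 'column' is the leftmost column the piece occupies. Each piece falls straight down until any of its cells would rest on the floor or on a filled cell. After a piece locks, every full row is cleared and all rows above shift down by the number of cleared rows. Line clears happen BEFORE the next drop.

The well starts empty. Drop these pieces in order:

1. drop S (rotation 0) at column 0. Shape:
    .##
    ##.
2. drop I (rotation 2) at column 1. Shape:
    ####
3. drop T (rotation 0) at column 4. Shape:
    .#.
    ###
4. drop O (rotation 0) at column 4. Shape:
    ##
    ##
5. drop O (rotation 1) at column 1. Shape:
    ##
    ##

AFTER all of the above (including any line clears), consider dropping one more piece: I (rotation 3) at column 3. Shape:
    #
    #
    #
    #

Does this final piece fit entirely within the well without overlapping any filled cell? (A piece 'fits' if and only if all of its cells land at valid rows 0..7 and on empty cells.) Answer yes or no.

Drop 1: S rot0 at col 0 lands with bottom-row=0; cleared 0 line(s) (total 0); column heights now [1 2 2 0 0 0 0], max=2
Drop 2: I rot2 at col 1 lands with bottom-row=2; cleared 0 line(s) (total 0); column heights now [1 3 3 3 3 0 0], max=3
Drop 3: T rot0 at col 4 lands with bottom-row=3; cleared 0 line(s) (total 0); column heights now [1 3 3 3 4 5 4], max=5
Drop 4: O rot0 at col 4 lands with bottom-row=5; cleared 0 line(s) (total 0); column heights now [1 3 3 3 7 7 4], max=7
Drop 5: O rot1 at col 1 lands with bottom-row=3; cleared 0 line(s) (total 0); column heights now [1 5 5 3 7 7 4], max=7
Test piece I rot3 at col 3 (width 1): heights before test = [1 5 5 3 7 7 4]; fits = True

Answer: yes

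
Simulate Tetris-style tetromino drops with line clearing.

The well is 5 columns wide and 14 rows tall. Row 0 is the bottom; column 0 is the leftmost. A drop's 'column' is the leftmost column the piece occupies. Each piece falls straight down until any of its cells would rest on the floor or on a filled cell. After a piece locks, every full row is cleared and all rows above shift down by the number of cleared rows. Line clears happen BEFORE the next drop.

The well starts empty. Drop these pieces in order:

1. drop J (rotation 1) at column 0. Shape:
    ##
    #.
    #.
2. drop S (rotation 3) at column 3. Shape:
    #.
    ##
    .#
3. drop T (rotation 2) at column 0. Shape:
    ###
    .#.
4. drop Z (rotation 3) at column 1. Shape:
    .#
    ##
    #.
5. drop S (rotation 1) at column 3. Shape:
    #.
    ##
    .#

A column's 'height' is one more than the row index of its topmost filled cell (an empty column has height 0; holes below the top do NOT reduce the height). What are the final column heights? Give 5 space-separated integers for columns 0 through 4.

Answer: 5 7 8 5 4

Derivation:
Drop 1: J rot1 at col 0 lands with bottom-row=0; cleared 0 line(s) (total 0); column heights now [3 3 0 0 0], max=3
Drop 2: S rot3 at col 3 lands with bottom-row=0; cleared 0 line(s) (total 0); column heights now [3 3 0 3 2], max=3
Drop 3: T rot2 at col 0 lands with bottom-row=3; cleared 0 line(s) (total 0); column heights now [5 5 5 3 2], max=5
Drop 4: Z rot3 at col 1 lands with bottom-row=5; cleared 0 line(s) (total 0); column heights now [5 7 8 3 2], max=8
Drop 5: S rot1 at col 3 lands with bottom-row=2; cleared 0 line(s) (total 0); column heights now [5 7 8 5 4], max=8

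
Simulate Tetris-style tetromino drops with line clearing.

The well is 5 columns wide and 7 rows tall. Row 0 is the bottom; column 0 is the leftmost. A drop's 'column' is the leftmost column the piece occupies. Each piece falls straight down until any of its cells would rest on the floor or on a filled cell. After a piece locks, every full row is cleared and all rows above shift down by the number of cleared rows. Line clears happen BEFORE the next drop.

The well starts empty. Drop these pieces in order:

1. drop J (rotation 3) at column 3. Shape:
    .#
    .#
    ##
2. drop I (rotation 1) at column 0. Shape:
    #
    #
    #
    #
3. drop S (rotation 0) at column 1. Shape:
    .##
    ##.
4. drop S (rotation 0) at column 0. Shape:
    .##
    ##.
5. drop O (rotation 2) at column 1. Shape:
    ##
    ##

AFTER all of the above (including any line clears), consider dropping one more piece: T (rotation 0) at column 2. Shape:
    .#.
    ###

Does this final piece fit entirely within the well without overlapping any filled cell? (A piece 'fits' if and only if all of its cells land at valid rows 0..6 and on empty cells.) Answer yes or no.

Answer: no

Derivation:
Drop 1: J rot3 at col 3 lands with bottom-row=0; cleared 0 line(s) (total 0); column heights now [0 0 0 1 3], max=3
Drop 2: I rot1 at col 0 lands with bottom-row=0; cleared 0 line(s) (total 0); column heights now [4 0 0 1 3], max=4
Drop 3: S rot0 at col 1 lands with bottom-row=0; cleared 1 line(s) (total 1); column heights now [3 0 1 1 2], max=3
Drop 4: S rot0 at col 0 lands with bottom-row=3; cleared 0 line(s) (total 1); column heights now [4 5 5 1 2], max=5
Drop 5: O rot2 at col 1 lands with bottom-row=5; cleared 0 line(s) (total 1); column heights now [4 7 7 1 2], max=7
Test piece T rot0 at col 2 (width 3): heights before test = [4 7 7 1 2]; fits = False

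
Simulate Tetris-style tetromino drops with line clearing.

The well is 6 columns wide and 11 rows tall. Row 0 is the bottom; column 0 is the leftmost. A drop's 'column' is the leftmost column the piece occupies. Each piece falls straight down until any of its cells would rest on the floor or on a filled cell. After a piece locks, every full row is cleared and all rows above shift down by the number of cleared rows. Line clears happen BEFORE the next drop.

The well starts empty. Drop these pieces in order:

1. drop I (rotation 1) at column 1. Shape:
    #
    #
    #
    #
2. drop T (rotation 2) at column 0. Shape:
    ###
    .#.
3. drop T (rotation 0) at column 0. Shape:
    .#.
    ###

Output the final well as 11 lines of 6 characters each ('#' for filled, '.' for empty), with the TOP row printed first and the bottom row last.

Drop 1: I rot1 at col 1 lands with bottom-row=0; cleared 0 line(s) (total 0); column heights now [0 4 0 0 0 0], max=4
Drop 2: T rot2 at col 0 lands with bottom-row=4; cleared 0 line(s) (total 0); column heights now [6 6 6 0 0 0], max=6
Drop 3: T rot0 at col 0 lands with bottom-row=6; cleared 0 line(s) (total 0); column heights now [7 8 7 0 0 0], max=8

Answer: ......
......
......
.#....
###...
###...
.#....
.#....
.#....
.#....
.#....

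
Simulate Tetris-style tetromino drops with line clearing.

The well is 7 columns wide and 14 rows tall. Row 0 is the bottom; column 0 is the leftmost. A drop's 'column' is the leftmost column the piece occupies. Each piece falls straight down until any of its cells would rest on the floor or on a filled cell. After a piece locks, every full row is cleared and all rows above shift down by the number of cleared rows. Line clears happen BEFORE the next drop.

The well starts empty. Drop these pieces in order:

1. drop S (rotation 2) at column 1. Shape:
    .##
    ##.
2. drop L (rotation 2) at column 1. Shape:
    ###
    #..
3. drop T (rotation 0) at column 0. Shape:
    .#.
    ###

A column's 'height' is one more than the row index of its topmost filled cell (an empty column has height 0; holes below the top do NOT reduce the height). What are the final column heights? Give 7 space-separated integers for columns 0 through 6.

Drop 1: S rot2 at col 1 lands with bottom-row=0; cleared 0 line(s) (total 0); column heights now [0 1 2 2 0 0 0], max=2
Drop 2: L rot2 at col 1 lands with bottom-row=1; cleared 0 line(s) (total 0); column heights now [0 3 3 3 0 0 0], max=3
Drop 3: T rot0 at col 0 lands with bottom-row=3; cleared 0 line(s) (total 0); column heights now [4 5 4 3 0 0 0], max=5

Answer: 4 5 4 3 0 0 0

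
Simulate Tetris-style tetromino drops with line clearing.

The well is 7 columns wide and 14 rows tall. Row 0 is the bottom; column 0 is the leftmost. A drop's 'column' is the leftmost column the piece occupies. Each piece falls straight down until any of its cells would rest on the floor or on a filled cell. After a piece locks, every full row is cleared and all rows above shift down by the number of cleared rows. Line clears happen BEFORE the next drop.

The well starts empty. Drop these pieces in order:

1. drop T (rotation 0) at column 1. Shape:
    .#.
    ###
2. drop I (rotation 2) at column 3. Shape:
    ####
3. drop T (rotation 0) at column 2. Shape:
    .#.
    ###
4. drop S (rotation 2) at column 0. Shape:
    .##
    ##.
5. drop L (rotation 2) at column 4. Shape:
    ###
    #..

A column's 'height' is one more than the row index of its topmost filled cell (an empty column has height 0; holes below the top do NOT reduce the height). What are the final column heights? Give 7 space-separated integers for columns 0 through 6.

Drop 1: T rot0 at col 1 lands with bottom-row=0; cleared 0 line(s) (total 0); column heights now [0 1 2 1 0 0 0], max=2
Drop 2: I rot2 at col 3 lands with bottom-row=1; cleared 0 line(s) (total 0); column heights now [0 1 2 2 2 2 2], max=2
Drop 3: T rot0 at col 2 lands with bottom-row=2; cleared 0 line(s) (total 0); column heights now [0 1 3 4 3 2 2], max=4
Drop 4: S rot2 at col 0 lands with bottom-row=2; cleared 0 line(s) (total 0); column heights now [3 4 4 4 3 2 2], max=4
Drop 5: L rot2 at col 4 lands with bottom-row=3; cleared 0 line(s) (total 0); column heights now [3 4 4 4 5 5 5], max=5

Answer: 3 4 4 4 5 5 5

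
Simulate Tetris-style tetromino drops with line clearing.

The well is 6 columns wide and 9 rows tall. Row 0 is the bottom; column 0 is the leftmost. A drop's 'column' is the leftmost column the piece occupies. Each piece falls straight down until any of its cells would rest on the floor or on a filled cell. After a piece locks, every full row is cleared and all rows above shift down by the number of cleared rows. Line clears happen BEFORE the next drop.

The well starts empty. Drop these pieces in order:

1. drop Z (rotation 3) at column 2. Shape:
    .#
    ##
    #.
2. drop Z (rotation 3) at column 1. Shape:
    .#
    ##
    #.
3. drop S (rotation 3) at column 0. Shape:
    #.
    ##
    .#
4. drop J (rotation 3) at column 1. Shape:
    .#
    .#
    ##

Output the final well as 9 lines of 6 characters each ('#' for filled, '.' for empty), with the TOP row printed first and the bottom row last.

Drop 1: Z rot3 at col 2 lands with bottom-row=0; cleared 0 line(s) (total 0); column heights now [0 0 2 3 0 0], max=3
Drop 2: Z rot3 at col 1 lands with bottom-row=1; cleared 0 line(s) (total 0); column heights now [0 3 4 3 0 0], max=4
Drop 3: S rot3 at col 0 lands with bottom-row=3; cleared 0 line(s) (total 0); column heights now [6 5 4 3 0 0], max=6
Drop 4: J rot3 at col 1 lands with bottom-row=5; cleared 0 line(s) (total 0); column heights now [6 6 8 3 0 0], max=8

Answer: ......
..#...
..#...
###...
##....
.##...
.###..
.###..
..#...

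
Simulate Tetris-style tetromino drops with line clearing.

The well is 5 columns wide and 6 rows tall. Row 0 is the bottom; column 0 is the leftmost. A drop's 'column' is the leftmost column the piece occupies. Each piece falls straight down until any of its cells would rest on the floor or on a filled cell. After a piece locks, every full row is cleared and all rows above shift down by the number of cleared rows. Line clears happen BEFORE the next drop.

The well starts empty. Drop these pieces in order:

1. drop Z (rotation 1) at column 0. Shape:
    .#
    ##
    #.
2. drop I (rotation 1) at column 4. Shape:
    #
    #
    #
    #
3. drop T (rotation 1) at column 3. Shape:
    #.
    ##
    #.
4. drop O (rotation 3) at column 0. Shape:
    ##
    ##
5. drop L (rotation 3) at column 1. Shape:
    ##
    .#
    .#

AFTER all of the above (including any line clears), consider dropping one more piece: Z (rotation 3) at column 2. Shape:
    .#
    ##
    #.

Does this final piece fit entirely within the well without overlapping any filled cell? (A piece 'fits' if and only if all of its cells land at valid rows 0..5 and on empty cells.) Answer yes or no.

Drop 1: Z rot1 at col 0 lands with bottom-row=0; cleared 0 line(s) (total 0); column heights now [2 3 0 0 0], max=3
Drop 2: I rot1 at col 4 lands with bottom-row=0; cleared 0 line(s) (total 0); column heights now [2 3 0 0 4], max=4
Drop 3: T rot1 at col 3 lands with bottom-row=3; cleared 0 line(s) (total 0); column heights now [2 3 0 6 5], max=6
Drop 4: O rot3 at col 0 lands with bottom-row=3; cleared 0 line(s) (total 0); column heights now [5 5 0 6 5], max=6
Drop 5: L rot3 at col 1 lands with bottom-row=3; cleared 2 line(s) (total 2); column heights now [2 4 4 4 3], max=4
Test piece Z rot3 at col 2 (width 2): heights before test = [2 4 4 4 3]; fits = False

Answer: no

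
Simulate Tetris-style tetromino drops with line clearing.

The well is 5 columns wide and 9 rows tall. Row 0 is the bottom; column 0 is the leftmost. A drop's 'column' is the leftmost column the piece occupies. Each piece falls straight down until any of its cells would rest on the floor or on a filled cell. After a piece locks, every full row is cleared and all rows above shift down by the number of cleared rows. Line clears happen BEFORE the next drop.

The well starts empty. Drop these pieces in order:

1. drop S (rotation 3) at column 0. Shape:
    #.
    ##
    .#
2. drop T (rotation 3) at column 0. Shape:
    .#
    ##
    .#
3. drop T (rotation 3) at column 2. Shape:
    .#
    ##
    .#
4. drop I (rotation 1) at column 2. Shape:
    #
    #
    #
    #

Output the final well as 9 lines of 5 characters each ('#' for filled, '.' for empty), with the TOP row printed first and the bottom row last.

Answer: .....
.....
.....
..#..
.##..
###..
####.
####.
.#.#.

Derivation:
Drop 1: S rot3 at col 0 lands with bottom-row=0; cleared 0 line(s) (total 0); column heights now [3 2 0 0 0], max=3
Drop 2: T rot3 at col 0 lands with bottom-row=2; cleared 0 line(s) (total 0); column heights now [4 5 0 0 0], max=5
Drop 3: T rot3 at col 2 lands with bottom-row=0; cleared 0 line(s) (total 0); column heights now [4 5 2 3 0], max=5
Drop 4: I rot1 at col 2 lands with bottom-row=2; cleared 0 line(s) (total 0); column heights now [4 5 6 3 0], max=6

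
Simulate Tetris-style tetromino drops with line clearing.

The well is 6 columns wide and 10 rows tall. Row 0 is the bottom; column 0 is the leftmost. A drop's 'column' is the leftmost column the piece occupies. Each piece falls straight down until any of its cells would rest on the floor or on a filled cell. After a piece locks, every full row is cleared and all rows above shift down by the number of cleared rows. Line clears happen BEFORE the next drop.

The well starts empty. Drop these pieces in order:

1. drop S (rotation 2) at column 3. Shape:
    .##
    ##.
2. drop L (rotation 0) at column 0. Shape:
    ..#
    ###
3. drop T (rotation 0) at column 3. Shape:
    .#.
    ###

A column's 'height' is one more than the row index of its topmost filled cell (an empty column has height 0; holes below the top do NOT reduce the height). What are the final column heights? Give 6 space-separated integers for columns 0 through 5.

Drop 1: S rot2 at col 3 lands with bottom-row=0; cleared 0 line(s) (total 0); column heights now [0 0 0 1 2 2], max=2
Drop 2: L rot0 at col 0 lands with bottom-row=0; cleared 0 line(s) (total 0); column heights now [1 1 2 1 2 2], max=2
Drop 3: T rot0 at col 3 lands with bottom-row=2; cleared 0 line(s) (total 0); column heights now [1 1 2 3 4 3], max=4

Answer: 1 1 2 3 4 3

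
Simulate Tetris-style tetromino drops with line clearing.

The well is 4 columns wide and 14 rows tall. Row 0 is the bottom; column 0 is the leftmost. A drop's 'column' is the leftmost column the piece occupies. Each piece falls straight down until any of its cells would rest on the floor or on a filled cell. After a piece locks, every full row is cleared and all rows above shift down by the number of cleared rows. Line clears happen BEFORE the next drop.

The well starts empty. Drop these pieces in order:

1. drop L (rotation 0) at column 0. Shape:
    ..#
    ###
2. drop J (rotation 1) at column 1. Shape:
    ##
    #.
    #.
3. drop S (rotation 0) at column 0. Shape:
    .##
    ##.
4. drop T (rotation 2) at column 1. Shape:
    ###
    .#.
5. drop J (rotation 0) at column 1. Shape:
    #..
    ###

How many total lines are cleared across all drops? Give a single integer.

Drop 1: L rot0 at col 0 lands with bottom-row=0; cleared 0 line(s) (total 0); column heights now [1 1 2 0], max=2
Drop 2: J rot1 at col 1 lands with bottom-row=1; cleared 0 line(s) (total 0); column heights now [1 4 4 0], max=4
Drop 3: S rot0 at col 0 lands with bottom-row=4; cleared 0 line(s) (total 0); column heights now [5 6 6 0], max=6
Drop 4: T rot2 at col 1 lands with bottom-row=6; cleared 0 line(s) (total 0); column heights now [5 8 8 8], max=8
Drop 5: J rot0 at col 1 lands with bottom-row=8; cleared 0 line(s) (total 0); column heights now [5 10 9 9], max=10

Answer: 0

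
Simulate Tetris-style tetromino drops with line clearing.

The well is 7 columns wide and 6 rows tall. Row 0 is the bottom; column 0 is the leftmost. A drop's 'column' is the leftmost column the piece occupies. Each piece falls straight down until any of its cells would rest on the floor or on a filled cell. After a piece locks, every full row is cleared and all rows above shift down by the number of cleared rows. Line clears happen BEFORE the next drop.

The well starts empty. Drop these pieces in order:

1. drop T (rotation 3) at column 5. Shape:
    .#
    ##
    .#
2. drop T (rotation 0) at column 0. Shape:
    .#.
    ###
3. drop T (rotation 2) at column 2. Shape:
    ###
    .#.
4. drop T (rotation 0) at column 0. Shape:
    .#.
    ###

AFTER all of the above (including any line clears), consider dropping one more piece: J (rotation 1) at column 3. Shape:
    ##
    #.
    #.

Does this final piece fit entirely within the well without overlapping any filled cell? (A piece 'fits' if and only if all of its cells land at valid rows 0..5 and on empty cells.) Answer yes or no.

Drop 1: T rot3 at col 5 lands with bottom-row=0; cleared 0 line(s) (total 0); column heights now [0 0 0 0 0 2 3], max=3
Drop 2: T rot0 at col 0 lands with bottom-row=0; cleared 0 line(s) (total 0); column heights now [1 2 1 0 0 2 3], max=3
Drop 3: T rot2 at col 2 lands with bottom-row=0; cleared 0 line(s) (total 0); column heights now [1 2 2 2 2 2 3], max=3
Drop 4: T rot0 at col 0 lands with bottom-row=2; cleared 0 line(s) (total 0); column heights now [3 4 3 2 2 2 3], max=4
Test piece J rot1 at col 3 (width 2): heights before test = [3 4 3 2 2 2 3]; fits = True

Answer: yes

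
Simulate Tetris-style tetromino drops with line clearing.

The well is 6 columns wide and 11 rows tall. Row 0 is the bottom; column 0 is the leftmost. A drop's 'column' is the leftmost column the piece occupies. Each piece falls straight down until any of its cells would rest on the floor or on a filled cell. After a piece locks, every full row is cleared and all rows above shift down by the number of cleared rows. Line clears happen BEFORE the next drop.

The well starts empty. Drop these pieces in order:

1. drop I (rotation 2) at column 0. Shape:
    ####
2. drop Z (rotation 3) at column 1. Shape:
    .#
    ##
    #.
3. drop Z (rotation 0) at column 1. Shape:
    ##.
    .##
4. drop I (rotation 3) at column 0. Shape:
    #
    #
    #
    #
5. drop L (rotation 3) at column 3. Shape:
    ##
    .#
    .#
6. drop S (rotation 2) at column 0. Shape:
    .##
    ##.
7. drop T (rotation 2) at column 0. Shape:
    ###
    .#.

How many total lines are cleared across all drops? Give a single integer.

Drop 1: I rot2 at col 0 lands with bottom-row=0; cleared 0 line(s) (total 0); column heights now [1 1 1 1 0 0], max=1
Drop 2: Z rot3 at col 1 lands with bottom-row=1; cleared 0 line(s) (total 0); column heights now [1 3 4 1 0 0], max=4
Drop 3: Z rot0 at col 1 lands with bottom-row=4; cleared 0 line(s) (total 0); column heights now [1 6 6 5 0 0], max=6
Drop 4: I rot3 at col 0 lands with bottom-row=1; cleared 0 line(s) (total 0); column heights now [5 6 6 5 0 0], max=6
Drop 5: L rot3 at col 3 lands with bottom-row=3; cleared 0 line(s) (total 0); column heights now [5 6 6 6 6 0], max=6
Drop 6: S rot2 at col 0 lands with bottom-row=6; cleared 0 line(s) (total 0); column heights now [7 8 8 6 6 0], max=8
Drop 7: T rot2 at col 0 lands with bottom-row=8; cleared 0 line(s) (total 0); column heights now [10 10 10 6 6 0], max=10

Answer: 0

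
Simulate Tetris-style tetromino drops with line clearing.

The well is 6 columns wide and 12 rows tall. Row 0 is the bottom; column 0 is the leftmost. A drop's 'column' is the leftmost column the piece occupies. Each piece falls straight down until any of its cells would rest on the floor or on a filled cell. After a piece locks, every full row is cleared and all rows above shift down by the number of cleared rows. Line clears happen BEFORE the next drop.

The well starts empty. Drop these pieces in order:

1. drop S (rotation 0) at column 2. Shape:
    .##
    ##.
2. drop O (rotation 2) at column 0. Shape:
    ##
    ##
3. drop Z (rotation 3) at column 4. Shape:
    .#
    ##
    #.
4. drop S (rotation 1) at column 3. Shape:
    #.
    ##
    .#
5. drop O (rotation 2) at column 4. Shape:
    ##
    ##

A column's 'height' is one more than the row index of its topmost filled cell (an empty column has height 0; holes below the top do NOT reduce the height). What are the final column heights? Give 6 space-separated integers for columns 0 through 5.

Answer: 2 2 1 7 8 8

Derivation:
Drop 1: S rot0 at col 2 lands with bottom-row=0; cleared 0 line(s) (total 0); column heights now [0 0 1 2 2 0], max=2
Drop 2: O rot2 at col 0 lands with bottom-row=0; cleared 0 line(s) (total 0); column heights now [2 2 1 2 2 0], max=2
Drop 3: Z rot3 at col 4 lands with bottom-row=2; cleared 0 line(s) (total 0); column heights now [2 2 1 2 4 5], max=5
Drop 4: S rot1 at col 3 lands with bottom-row=4; cleared 0 line(s) (total 0); column heights now [2 2 1 7 6 5], max=7
Drop 5: O rot2 at col 4 lands with bottom-row=6; cleared 0 line(s) (total 0); column heights now [2 2 1 7 8 8], max=8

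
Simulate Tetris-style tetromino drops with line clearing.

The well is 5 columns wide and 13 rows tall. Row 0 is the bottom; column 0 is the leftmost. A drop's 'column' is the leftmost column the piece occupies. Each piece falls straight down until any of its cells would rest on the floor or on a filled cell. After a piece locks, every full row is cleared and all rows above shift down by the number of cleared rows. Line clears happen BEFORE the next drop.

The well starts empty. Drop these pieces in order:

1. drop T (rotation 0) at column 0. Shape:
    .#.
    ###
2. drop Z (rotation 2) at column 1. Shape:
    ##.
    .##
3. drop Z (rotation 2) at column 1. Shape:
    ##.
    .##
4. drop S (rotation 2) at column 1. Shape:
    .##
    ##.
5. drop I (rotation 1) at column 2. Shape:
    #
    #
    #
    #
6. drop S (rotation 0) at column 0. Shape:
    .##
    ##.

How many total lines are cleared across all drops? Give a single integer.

Answer: 0

Derivation:
Drop 1: T rot0 at col 0 lands with bottom-row=0; cleared 0 line(s) (total 0); column heights now [1 2 1 0 0], max=2
Drop 2: Z rot2 at col 1 lands with bottom-row=1; cleared 0 line(s) (total 0); column heights now [1 3 3 2 0], max=3
Drop 3: Z rot2 at col 1 lands with bottom-row=3; cleared 0 line(s) (total 0); column heights now [1 5 5 4 0], max=5
Drop 4: S rot2 at col 1 lands with bottom-row=5; cleared 0 line(s) (total 0); column heights now [1 6 7 7 0], max=7
Drop 5: I rot1 at col 2 lands with bottom-row=7; cleared 0 line(s) (total 0); column heights now [1 6 11 7 0], max=11
Drop 6: S rot0 at col 0 lands with bottom-row=10; cleared 0 line(s) (total 0); column heights now [11 12 12 7 0], max=12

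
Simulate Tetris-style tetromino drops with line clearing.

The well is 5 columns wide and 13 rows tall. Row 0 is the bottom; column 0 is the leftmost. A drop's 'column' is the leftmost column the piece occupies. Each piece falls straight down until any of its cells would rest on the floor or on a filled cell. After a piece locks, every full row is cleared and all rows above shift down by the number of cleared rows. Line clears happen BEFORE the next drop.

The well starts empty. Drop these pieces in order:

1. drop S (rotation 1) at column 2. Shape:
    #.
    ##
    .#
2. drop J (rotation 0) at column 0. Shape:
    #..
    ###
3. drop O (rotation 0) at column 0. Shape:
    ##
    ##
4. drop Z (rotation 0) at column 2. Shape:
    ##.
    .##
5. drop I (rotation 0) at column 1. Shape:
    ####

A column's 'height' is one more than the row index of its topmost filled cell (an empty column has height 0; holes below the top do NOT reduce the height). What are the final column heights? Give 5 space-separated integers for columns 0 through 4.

Drop 1: S rot1 at col 2 lands with bottom-row=0; cleared 0 line(s) (total 0); column heights now [0 0 3 2 0], max=3
Drop 2: J rot0 at col 0 lands with bottom-row=3; cleared 0 line(s) (total 0); column heights now [5 4 4 2 0], max=5
Drop 3: O rot0 at col 0 lands with bottom-row=5; cleared 0 line(s) (total 0); column heights now [7 7 4 2 0], max=7
Drop 4: Z rot0 at col 2 lands with bottom-row=3; cleared 1 line(s) (total 1); column heights now [6 6 4 4 0], max=6
Drop 5: I rot0 at col 1 lands with bottom-row=6; cleared 0 line(s) (total 1); column heights now [6 7 7 7 7], max=7

Answer: 6 7 7 7 7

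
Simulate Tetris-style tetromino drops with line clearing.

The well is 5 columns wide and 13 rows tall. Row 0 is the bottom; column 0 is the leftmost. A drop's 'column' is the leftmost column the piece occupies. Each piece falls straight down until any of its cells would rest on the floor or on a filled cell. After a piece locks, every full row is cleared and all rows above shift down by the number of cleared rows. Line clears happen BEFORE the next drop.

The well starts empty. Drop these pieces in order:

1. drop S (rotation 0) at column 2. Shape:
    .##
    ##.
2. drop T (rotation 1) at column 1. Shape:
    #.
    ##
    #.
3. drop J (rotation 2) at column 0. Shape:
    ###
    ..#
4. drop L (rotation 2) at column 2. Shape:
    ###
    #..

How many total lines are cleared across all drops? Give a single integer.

Drop 1: S rot0 at col 2 lands with bottom-row=0; cleared 0 line(s) (total 0); column heights now [0 0 1 2 2], max=2
Drop 2: T rot1 at col 1 lands with bottom-row=0; cleared 0 line(s) (total 0); column heights now [0 3 2 2 2], max=3
Drop 3: J rot2 at col 0 lands with bottom-row=2; cleared 0 line(s) (total 0); column heights now [4 4 4 2 2], max=4
Drop 4: L rot2 at col 2 lands with bottom-row=4; cleared 0 line(s) (total 0); column heights now [4 4 6 6 6], max=6

Answer: 0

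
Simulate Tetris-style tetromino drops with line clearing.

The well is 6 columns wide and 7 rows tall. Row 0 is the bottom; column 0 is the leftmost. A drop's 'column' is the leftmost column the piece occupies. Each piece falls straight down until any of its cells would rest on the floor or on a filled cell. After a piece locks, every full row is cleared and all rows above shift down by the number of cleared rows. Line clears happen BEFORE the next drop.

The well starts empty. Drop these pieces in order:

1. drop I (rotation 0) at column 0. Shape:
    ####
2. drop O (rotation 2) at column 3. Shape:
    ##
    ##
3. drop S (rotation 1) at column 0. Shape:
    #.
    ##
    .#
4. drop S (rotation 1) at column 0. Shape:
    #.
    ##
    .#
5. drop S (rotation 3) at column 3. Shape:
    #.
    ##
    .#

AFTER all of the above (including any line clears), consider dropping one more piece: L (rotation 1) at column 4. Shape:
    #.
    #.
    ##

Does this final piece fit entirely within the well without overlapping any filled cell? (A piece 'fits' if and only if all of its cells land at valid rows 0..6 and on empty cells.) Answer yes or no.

Answer: no

Derivation:
Drop 1: I rot0 at col 0 lands with bottom-row=0; cleared 0 line(s) (total 0); column heights now [1 1 1 1 0 0], max=1
Drop 2: O rot2 at col 3 lands with bottom-row=1; cleared 0 line(s) (total 0); column heights now [1 1 1 3 3 0], max=3
Drop 3: S rot1 at col 0 lands with bottom-row=1; cleared 0 line(s) (total 0); column heights now [4 3 1 3 3 0], max=4
Drop 4: S rot1 at col 0 lands with bottom-row=3; cleared 0 line(s) (total 0); column heights now [6 5 1 3 3 0], max=6
Drop 5: S rot3 at col 3 lands with bottom-row=3; cleared 0 line(s) (total 0); column heights now [6 5 1 6 5 0], max=6
Test piece L rot1 at col 4 (width 2): heights before test = [6 5 1 6 5 0]; fits = False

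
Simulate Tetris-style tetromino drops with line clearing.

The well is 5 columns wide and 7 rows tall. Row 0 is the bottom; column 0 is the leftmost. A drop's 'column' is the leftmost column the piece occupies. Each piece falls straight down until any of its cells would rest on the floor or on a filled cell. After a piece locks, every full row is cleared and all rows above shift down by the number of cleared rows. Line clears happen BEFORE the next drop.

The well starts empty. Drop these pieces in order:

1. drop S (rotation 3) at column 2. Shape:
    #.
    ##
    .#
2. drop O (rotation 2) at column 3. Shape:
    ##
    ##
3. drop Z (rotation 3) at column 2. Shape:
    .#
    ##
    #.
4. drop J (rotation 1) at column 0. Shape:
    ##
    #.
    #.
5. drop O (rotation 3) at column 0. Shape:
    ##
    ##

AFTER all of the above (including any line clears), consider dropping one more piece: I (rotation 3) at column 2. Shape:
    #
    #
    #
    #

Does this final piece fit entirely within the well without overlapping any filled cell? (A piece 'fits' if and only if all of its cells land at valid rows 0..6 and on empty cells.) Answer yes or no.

Answer: yes

Derivation:
Drop 1: S rot3 at col 2 lands with bottom-row=0; cleared 0 line(s) (total 0); column heights now [0 0 3 2 0], max=3
Drop 2: O rot2 at col 3 lands with bottom-row=2; cleared 0 line(s) (total 0); column heights now [0 0 3 4 4], max=4
Drop 3: Z rot3 at col 2 lands with bottom-row=3; cleared 0 line(s) (total 0); column heights now [0 0 5 6 4], max=6
Drop 4: J rot1 at col 0 lands with bottom-row=0; cleared 1 line(s) (total 1); column heights now [2 0 4 5 3], max=5
Drop 5: O rot3 at col 0 lands with bottom-row=2; cleared 1 line(s) (total 2); column heights now [3 3 3 4 0], max=4
Test piece I rot3 at col 2 (width 1): heights before test = [3 3 3 4 0]; fits = True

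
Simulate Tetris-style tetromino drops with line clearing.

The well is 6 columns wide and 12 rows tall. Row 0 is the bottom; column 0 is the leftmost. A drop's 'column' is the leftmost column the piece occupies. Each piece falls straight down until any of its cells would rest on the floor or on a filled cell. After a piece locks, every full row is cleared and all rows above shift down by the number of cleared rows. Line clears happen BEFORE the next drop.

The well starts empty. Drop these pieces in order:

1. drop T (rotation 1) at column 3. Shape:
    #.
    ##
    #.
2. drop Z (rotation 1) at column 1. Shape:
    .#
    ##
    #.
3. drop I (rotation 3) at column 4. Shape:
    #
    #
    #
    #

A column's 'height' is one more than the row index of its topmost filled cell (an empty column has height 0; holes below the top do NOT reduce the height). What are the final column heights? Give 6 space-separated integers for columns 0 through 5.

Drop 1: T rot1 at col 3 lands with bottom-row=0; cleared 0 line(s) (total 0); column heights now [0 0 0 3 2 0], max=3
Drop 2: Z rot1 at col 1 lands with bottom-row=0; cleared 0 line(s) (total 0); column heights now [0 2 3 3 2 0], max=3
Drop 3: I rot3 at col 4 lands with bottom-row=2; cleared 0 line(s) (total 0); column heights now [0 2 3 3 6 0], max=6

Answer: 0 2 3 3 6 0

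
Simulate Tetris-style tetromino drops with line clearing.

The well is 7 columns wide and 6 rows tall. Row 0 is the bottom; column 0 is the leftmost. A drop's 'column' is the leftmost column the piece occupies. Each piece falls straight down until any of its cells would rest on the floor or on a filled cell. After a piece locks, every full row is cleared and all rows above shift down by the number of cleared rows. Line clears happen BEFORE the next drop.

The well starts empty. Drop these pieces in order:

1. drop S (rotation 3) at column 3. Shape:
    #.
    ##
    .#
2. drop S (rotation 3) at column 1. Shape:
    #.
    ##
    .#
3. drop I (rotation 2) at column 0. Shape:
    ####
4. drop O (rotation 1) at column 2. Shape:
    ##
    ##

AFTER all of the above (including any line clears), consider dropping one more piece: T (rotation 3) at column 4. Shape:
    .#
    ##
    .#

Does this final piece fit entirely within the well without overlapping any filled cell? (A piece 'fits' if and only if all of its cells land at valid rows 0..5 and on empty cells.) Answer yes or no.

Drop 1: S rot3 at col 3 lands with bottom-row=0; cleared 0 line(s) (total 0); column heights now [0 0 0 3 2 0 0], max=3
Drop 2: S rot3 at col 1 lands with bottom-row=0; cleared 0 line(s) (total 0); column heights now [0 3 2 3 2 0 0], max=3
Drop 3: I rot2 at col 0 lands with bottom-row=3; cleared 0 line(s) (total 0); column heights now [4 4 4 4 2 0 0], max=4
Drop 4: O rot1 at col 2 lands with bottom-row=4; cleared 0 line(s) (total 0); column heights now [4 4 6 6 2 0 0], max=6
Test piece T rot3 at col 4 (width 2): heights before test = [4 4 6 6 2 0 0]; fits = True

Answer: yes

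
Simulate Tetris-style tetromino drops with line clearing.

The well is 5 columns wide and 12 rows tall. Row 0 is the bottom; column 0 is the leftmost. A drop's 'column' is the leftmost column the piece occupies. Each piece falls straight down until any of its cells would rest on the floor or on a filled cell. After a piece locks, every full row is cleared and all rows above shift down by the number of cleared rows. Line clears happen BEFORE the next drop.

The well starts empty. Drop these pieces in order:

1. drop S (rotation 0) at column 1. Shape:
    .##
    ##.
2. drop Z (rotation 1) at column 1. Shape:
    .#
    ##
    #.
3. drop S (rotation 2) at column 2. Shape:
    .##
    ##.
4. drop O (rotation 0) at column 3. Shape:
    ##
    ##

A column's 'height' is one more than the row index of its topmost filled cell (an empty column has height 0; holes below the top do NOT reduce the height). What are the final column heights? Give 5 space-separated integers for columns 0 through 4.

Answer: 0 3 5 8 8

Derivation:
Drop 1: S rot0 at col 1 lands with bottom-row=0; cleared 0 line(s) (total 0); column heights now [0 1 2 2 0], max=2
Drop 2: Z rot1 at col 1 lands with bottom-row=1; cleared 0 line(s) (total 0); column heights now [0 3 4 2 0], max=4
Drop 3: S rot2 at col 2 lands with bottom-row=4; cleared 0 line(s) (total 0); column heights now [0 3 5 6 6], max=6
Drop 4: O rot0 at col 3 lands with bottom-row=6; cleared 0 line(s) (total 0); column heights now [0 3 5 8 8], max=8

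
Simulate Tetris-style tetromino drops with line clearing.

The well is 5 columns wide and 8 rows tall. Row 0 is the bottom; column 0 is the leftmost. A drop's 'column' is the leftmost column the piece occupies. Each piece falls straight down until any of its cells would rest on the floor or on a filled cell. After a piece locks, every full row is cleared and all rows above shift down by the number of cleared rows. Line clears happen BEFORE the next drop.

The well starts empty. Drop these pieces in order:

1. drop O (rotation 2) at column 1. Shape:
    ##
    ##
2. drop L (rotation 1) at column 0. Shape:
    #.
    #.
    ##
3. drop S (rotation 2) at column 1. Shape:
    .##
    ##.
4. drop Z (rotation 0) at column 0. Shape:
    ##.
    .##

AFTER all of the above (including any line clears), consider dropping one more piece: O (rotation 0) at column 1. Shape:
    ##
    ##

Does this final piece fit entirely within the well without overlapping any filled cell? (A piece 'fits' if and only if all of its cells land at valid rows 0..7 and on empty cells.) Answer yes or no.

Answer: no

Derivation:
Drop 1: O rot2 at col 1 lands with bottom-row=0; cleared 0 line(s) (total 0); column heights now [0 2 2 0 0], max=2
Drop 2: L rot1 at col 0 lands with bottom-row=2; cleared 0 line(s) (total 0); column heights now [5 3 2 0 0], max=5
Drop 3: S rot2 at col 1 lands with bottom-row=3; cleared 0 line(s) (total 0); column heights now [5 4 5 5 0], max=5
Drop 4: Z rot0 at col 0 lands with bottom-row=5; cleared 0 line(s) (total 0); column heights now [7 7 6 5 0], max=7
Test piece O rot0 at col 1 (width 2): heights before test = [7 7 6 5 0]; fits = False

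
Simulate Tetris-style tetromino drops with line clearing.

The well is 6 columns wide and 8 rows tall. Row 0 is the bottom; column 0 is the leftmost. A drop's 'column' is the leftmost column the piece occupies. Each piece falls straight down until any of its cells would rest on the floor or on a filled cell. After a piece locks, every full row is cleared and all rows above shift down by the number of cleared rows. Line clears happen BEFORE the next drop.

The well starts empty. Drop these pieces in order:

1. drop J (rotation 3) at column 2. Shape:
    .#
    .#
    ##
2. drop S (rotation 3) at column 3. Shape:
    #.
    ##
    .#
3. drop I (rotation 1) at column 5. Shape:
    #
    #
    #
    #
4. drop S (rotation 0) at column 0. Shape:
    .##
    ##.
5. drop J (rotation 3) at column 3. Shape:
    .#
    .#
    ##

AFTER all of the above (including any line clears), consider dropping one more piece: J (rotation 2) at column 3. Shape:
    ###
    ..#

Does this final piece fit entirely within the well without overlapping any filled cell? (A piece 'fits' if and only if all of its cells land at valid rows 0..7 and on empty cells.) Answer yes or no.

Answer: no

Derivation:
Drop 1: J rot3 at col 2 lands with bottom-row=0; cleared 0 line(s) (total 0); column heights now [0 0 1 3 0 0], max=3
Drop 2: S rot3 at col 3 lands with bottom-row=2; cleared 0 line(s) (total 0); column heights now [0 0 1 5 4 0], max=5
Drop 3: I rot1 at col 5 lands with bottom-row=0; cleared 0 line(s) (total 0); column heights now [0 0 1 5 4 4], max=5
Drop 4: S rot0 at col 0 lands with bottom-row=0; cleared 0 line(s) (total 0); column heights now [1 2 2 5 4 4], max=5
Drop 5: J rot3 at col 3 lands with bottom-row=5; cleared 0 line(s) (total 0); column heights now [1 2 2 6 8 4], max=8
Test piece J rot2 at col 3 (width 3): heights before test = [1 2 2 6 8 4]; fits = False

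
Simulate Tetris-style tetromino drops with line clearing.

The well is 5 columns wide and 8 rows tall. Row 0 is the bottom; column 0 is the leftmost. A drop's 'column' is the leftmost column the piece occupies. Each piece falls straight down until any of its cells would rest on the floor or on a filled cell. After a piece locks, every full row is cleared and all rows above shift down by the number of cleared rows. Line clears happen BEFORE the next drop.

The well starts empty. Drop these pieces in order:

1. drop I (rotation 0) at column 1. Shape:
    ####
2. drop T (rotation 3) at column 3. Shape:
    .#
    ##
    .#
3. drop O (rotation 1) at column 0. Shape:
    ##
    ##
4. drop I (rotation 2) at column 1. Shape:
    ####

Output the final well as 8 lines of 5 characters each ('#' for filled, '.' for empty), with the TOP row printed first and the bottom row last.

Drop 1: I rot0 at col 1 lands with bottom-row=0; cleared 0 line(s) (total 0); column heights now [0 1 1 1 1], max=1
Drop 2: T rot3 at col 3 lands with bottom-row=1; cleared 0 line(s) (total 0); column heights now [0 1 1 3 4], max=4
Drop 3: O rot1 at col 0 lands with bottom-row=1; cleared 0 line(s) (total 0); column heights now [3 3 1 3 4], max=4
Drop 4: I rot2 at col 1 lands with bottom-row=4; cleared 0 line(s) (total 0); column heights now [3 5 5 5 5], max=5

Answer: .....
.....
.....
.####
....#
##.##
##..#
.####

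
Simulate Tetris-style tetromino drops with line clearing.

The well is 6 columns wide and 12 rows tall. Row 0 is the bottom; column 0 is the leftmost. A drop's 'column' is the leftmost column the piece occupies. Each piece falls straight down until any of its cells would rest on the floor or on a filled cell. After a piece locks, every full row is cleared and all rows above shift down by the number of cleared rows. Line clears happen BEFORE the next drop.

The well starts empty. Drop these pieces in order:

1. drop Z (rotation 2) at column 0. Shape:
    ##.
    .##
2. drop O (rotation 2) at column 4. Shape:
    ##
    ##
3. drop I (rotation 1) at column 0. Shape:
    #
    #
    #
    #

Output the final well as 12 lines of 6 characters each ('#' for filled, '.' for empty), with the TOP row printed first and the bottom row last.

Answer: ......
......
......
......
......
......
#.....
#.....
#.....
#.....
##..##
.##.##

Derivation:
Drop 1: Z rot2 at col 0 lands with bottom-row=0; cleared 0 line(s) (total 0); column heights now [2 2 1 0 0 0], max=2
Drop 2: O rot2 at col 4 lands with bottom-row=0; cleared 0 line(s) (total 0); column heights now [2 2 1 0 2 2], max=2
Drop 3: I rot1 at col 0 lands with bottom-row=2; cleared 0 line(s) (total 0); column heights now [6 2 1 0 2 2], max=6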